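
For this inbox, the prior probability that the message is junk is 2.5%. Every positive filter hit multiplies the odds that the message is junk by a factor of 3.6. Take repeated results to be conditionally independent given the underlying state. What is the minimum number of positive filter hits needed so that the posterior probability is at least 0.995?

7

Prior odds = 0.025/0.975 = 1/39.
Likelihood ratio per positive filter hit = 3.6.
Target posterior odds = 0.995/0.005 = 199.
Require 3.6ⁿ ≥ 199 ÷ (1/39) = 7761.
3.6⁶ = 34012224/15625 falls short of 7761 but 3.6⁷ = 612220032/78125 reaches it, so n = 7.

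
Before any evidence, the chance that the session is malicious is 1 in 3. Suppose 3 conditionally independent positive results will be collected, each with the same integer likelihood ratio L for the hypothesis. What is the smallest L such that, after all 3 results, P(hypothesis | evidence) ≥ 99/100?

6

Prior odds = (1/3)/(2/3) = 0.5.
Target odds = 0.99/0.01 = 99.
Need L³ ≥ 99 ÷ 0.5 = 198.
5³ = 125 < 198 ≤ 216 = 6³, so L = 6.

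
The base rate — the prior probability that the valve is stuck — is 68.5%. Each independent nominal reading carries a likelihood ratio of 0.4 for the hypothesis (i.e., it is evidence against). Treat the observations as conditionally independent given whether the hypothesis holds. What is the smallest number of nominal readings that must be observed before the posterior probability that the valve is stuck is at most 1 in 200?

7

Prior odds = 0.685/0.315 = 137/63.
Likelihood ratio per nominal reading = 0.4.
Target odds: 0.005 ÷ 0.995 = 1/199.
Require 0.4ⁿ ≤ 1/199 ÷ (137/63) = 63/27263.
0.4⁶ = 64/15625 is still above 63/27263 but 0.4⁷ = 128/78125 is at or below it, so n = 7.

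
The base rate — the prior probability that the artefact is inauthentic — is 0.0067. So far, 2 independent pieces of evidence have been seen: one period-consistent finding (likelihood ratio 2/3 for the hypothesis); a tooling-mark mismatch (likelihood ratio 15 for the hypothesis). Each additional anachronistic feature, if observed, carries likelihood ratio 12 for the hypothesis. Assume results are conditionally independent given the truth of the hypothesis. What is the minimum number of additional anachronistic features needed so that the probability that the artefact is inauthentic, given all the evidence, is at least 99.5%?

Prior odds = 0.0067/0.9933 = 67/9933.
Combined Bayes factor of the evidence already in hand = (2/3) × 15 = 10.
Odds after that evidence = (67/9933) × 10 = 670/9933.
Target odds = 0.995/0.005 = 199.
Need 12ⁿ ≥ 199 ÷ (670/9933) = 1976667/670.
12³ = 1728 falls short of 1976667/670 but 12⁴ = 20736 reaches it, so n = 4.

4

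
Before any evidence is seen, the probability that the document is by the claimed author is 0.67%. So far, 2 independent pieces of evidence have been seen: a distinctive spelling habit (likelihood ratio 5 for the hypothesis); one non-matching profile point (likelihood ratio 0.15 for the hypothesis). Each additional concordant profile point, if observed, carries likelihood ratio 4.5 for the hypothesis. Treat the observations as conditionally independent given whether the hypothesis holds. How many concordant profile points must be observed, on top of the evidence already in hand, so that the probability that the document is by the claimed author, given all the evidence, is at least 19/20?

Prior odds = 0.0067/0.9933 = 67/9933.
Combined Bayes factor of the evidence already in hand = 5 × 0.15 = 0.75.
Odds after that evidence = (67/9933) × 0.75 = 67/13244.
Target odds = 0.95/0.05 = 19.
Need 4.5ⁿ ≥ 19 ÷ (67/13244) = 251636/67.
4.5⁵ = 1845.28125 falls short of 251636/67 but 4.5⁶ = 8303.765625 reaches it, so n = 6.

6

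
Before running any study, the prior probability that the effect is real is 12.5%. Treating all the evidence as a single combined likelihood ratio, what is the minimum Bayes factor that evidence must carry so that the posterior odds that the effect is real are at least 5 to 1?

35

Prior odds = 0.125/0.875 = 1/7.
Target odds = 5.
Required Bayes factor = 5 ÷ (1/7) = 35.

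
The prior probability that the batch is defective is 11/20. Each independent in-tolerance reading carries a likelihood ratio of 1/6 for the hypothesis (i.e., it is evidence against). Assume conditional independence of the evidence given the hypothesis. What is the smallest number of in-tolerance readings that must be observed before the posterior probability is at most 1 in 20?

2

Prior odds = 0.55/0.45 = 11/9.
Likelihood ratio per in-tolerance reading = 1/6.
Target posterior odds = 0.05/0.95 = 1/19.
Need (11/9) × (1/6)ⁿ ≤ 1/19, i.e. (1/6)ⁿ ≤ 9/209.
(1/6)¹ = 1/6 is still above 9/209 but (1/6)² = 1/36 is at or below it, so n = 2.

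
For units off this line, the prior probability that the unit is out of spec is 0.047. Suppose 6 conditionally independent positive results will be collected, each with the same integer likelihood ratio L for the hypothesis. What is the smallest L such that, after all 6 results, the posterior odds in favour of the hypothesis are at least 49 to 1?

4

Prior odds = 0.047/0.953 = 47/953.
Target odds = 49.
Need L⁶ ≥ 49 ÷ (47/953) = 46697/47.
3⁶ = 729 < 46697/47 ≤ 4096 = 4⁶, so L = 4.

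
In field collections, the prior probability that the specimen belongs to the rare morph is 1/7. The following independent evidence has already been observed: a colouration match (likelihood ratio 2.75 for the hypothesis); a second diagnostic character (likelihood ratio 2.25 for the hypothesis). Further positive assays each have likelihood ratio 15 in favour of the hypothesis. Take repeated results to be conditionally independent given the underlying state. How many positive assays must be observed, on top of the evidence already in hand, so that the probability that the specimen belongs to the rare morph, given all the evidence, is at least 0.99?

Prior odds = (1/7)/(6/7) = 1/6.
Combined Bayes factor of the evidence already in hand = 2.75 × 2.25 = 6.1875.
Odds after that evidence = (1/6) × 6.1875 = 1.03125.
Target odds = 0.99/0.01 = 99.
Need 15ⁿ ≥ 99 ÷ 1.03125 = 96.
15¹ = 15 falls short of 96 but 15² = 225 reaches it, so n = 2.

2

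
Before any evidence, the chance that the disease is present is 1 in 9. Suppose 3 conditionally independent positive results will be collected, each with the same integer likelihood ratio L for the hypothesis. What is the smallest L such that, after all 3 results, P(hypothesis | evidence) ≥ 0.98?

Prior odds = (1/9)/(8/9) = 0.125.
Target odds = 0.98/0.02 = 49.
Need L³ ≥ 49 ÷ 0.125 = 392.
7³ = 343 < 392 ≤ 512 = 8³, so L = 8.

8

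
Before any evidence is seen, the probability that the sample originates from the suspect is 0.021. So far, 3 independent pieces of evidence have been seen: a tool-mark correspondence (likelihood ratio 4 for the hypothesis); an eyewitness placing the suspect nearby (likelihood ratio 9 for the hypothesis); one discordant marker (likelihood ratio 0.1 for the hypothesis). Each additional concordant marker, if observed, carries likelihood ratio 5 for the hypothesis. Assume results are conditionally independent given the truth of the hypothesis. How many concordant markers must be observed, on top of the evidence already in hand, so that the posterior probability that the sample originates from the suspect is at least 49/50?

5

Prior odds = 0.021/0.979 = 21/979.
Combined Bayes factor of the evidence already in hand = 4 × 9 × 0.1 = 3.6.
Odds after that evidence = (21/979) × 3.6 = 378/4895.
Target odds = 0.98/0.02 = 49.
Need 5ⁿ ≥ 49 ÷ (378/4895) = 34265/54.
5⁴ = 625 falls short of 34265/54 but 5⁵ = 3125 reaches it, so n = 5.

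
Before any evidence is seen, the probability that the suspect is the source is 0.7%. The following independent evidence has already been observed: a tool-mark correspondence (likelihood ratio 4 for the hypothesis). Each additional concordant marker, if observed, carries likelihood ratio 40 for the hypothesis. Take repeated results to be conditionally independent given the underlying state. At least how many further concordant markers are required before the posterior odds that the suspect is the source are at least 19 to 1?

Prior odds = 0.007/0.993 = 7/993.
Bayes factor of the evidence already in hand = 4.
Odds after that evidence = (7/993) × 4 = 28/993.
Target odds = 19.
Need 40ⁿ ≥ 19 ÷ (28/993) = 18867/28.
40¹ = 40 falls short of 18867/28 but 40² = 1600 reaches it, so n = 2.

2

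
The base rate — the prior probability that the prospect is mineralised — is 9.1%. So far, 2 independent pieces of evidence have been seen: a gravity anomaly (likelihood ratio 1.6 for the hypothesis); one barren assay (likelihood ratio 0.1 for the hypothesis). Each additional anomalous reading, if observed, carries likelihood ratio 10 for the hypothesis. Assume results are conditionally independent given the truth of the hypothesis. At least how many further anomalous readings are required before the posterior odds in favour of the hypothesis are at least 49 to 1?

Prior odds = 0.091/0.909 = 91/909.
Combined Bayes factor of the evidence already in hand = 1.6 × 0.1 = 0.16.
Odds after that evidence = (91/909) × 0.16 = 364/22725.
Target odds = 49.
Need 10ⁿ ≥ 49 ÷ (364/22725) = 159075/52.
10³ = 1000 falls short of 159075/52 but 10⁴ = 10000 reaches it, so n = 4.

4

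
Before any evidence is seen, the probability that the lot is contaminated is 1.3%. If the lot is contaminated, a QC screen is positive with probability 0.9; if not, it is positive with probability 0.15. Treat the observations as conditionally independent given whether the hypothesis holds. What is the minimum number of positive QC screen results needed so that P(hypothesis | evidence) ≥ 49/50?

Prior odds: 0.013 ÷ 0.987 = 13/987.
Likelihood ratio of a positive = 0.9/0.15 = 6.
Target posterior odds = 0.98/0.02 = 49.
Need (13/987) × 6ⁿ ≥ 49, i.e. 6ⁿ ≥ 48363/13.
6⁴ = 1296 falls short of 48363/13 but 6⁵ = 7776 reaches it, so n = 5.

5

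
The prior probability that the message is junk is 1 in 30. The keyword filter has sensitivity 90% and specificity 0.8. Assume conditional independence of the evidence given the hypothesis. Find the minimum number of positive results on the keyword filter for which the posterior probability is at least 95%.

5

Prior odds = (1/30)/(29/30) = 1/29.
False-positive rate = 1 − 0.8 = 0.2; likelihood ratio of a positive = 0.9/0.2 = 4.5.
Target posterior odds = 0.95/0.05 = 19.
Require 4.5ⁿ ≥ 19 ÷ (1/29) = 551.
4.5⁴ = 410.0625 falls short of 551 but 4.5⁵ = 1845.28125 reaches it, so n = 5.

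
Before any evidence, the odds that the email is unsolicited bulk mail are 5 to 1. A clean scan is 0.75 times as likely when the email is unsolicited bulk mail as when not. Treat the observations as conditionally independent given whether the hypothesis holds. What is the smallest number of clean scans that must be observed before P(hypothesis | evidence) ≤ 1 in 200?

24

Prior odds = 5.
Likelihood ratio per clean scan = 0.75.
Target posterior odds = 0.005/0.995 = 1/199.
Need 5 × 0.75ⁿ ≤ 1/199, i.e. 0.75ⁿ ≤ 1/995.
0.75²³ ≈0.00133786 is still above 1/995 but 0.75²⁴ ≈0.00100339 is at or below it, so n = 24.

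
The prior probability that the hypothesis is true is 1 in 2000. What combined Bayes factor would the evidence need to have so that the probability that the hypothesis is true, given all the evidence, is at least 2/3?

Prior odds = 0.0005/0.9995 = 1/1999.
Target odds = (2/3)/(1/3) = 2.
Required Bayes factor = 2 ÷ (1/1999) = 3998.

3998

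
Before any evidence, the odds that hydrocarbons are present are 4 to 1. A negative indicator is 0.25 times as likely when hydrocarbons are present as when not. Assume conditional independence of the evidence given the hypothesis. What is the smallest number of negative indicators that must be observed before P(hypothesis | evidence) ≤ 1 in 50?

Prior odds = 4.
Likelihood ratio per negative indicator = 0.25.
Target odds: 0.02 ÷ 0.98 = 1/49.
Require 0.25ⁿ ≤ 1/49 ÷ 4 = 1/196.
0.25³ = 0.015625 is still above 1/196 but 0.25⁴ = 0.00390625 is at or below it, so n = 4.

4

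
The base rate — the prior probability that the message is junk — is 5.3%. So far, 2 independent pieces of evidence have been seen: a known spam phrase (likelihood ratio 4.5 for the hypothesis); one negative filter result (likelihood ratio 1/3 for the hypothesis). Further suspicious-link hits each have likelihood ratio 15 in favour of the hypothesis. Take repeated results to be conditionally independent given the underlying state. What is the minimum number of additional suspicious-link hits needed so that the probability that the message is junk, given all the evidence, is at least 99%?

Prior odds = 0.053/0.947 = 53/947.
Combined Bayes factor of the evidence already in hand = 4.5 × (1/3) = 1.5.
Odds after that evidence = (53/947) × 1.5 = 159/1894.
Target odds = 0.99/0.01 = 99.
Need 15ⁿ ≥ 99 ÷ (159/1894) = 62502/53.
15² = 225 falls short of 62502/53 but 15³ = 3375 reaches it, so n = 3.

3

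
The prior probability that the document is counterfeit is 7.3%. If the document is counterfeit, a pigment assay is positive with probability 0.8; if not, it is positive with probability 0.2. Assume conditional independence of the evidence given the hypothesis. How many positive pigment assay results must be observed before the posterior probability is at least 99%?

Prior odds: 0.073 ÷ 0.927 = 73/927.
Likelihood ratio of a positive = 0.8/0.2 = 4.
Target odds: 0.99 ÷ 0.01 = 99.
Need (73/927) × 4ⁿ ≥ 99, i.e. 4ⁿ ≥ 91773/73.
4⁵ = 1024 falls short of 91773/73 but 4⁶ = 4096 reaches it, so n = 6.

6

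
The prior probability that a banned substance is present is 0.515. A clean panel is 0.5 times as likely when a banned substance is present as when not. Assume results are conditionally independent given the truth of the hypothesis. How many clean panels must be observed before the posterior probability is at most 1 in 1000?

Prior odds: 0.515 ÷ 0.485 = 103/97.
Likelihood ratio per clean panel = 0.5.
Target posterior odds = 0.001/0.999 = 1/999.
Need (103/97) × 0.5ⁿ ≤ 1/999, i.e. 0.5ⁿ ≤ 97/102897.
0.5¹⁰ = 1/1024 is still above 97/102897 but 0.5¹¹ = 1/2048 is at or below it, so n = 11.

11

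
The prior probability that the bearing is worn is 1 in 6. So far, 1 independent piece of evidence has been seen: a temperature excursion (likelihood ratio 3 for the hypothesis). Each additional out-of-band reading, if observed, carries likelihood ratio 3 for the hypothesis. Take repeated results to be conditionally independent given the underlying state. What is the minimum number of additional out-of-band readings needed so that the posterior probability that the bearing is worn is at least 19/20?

Prior odds = (1/6)/(5/6) = 0.2.
Bayes factor of the evidence already in hand = 3.
Odds after that evidence = 0.2 × 3 = 0.6.
Target odds = 0.95/0.05 = 19.
Need 3ⁿ ≥ 19 ÷ 0.6 = 95/3.
3³ = 27 falls short of 95/3 but 3⁴ = 81 reaches it, so n = 4.

4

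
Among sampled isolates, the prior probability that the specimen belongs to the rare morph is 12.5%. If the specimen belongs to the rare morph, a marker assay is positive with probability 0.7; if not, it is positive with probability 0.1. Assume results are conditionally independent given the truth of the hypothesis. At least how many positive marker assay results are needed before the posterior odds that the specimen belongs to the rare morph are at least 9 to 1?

3

Prior odds: 0.125 ÷ 0.875 = 1/7.
Likelihood ratio of a positive = 0.7/0.1 = 7.
Target odds = 9.
Need (1/7) × 7ⁿ ≥ 9, i.e. 7ⁿ ≥ 63.
7² = 49 falls short of 63 but 7³ = 343 reaches it, so n = 3.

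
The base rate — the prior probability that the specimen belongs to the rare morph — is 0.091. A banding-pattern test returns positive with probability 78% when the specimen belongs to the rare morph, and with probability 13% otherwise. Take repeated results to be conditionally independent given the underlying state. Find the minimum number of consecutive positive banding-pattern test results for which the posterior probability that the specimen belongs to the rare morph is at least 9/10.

3

Prior odds = 0.091/0.909 = 91/909.
Likelihood ratio of a positive result = 0.78/0.13 = 6.
Target odds: 0.9 ÷ 0.1 = 9.
Need (91/909) × 6ⁿ ≥ 9, i.e. 6ⁿ ≥ 8181/91.
6² = 36 falls short of 8181/91 but 6³ = 216 reaches it, so n = 3.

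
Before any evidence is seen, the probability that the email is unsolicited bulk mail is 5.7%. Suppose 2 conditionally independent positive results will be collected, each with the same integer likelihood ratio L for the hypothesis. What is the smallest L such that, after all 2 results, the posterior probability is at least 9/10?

Prior odds = 0.057/0.943 = 57/943.
Target odds = 0.9/0.1 = 9.
Need L² ≥ 9 ÷ (57/943) = 2829/19.
12² = 144 < 2829/19 ≤ 169 = 13², so L = 13.

13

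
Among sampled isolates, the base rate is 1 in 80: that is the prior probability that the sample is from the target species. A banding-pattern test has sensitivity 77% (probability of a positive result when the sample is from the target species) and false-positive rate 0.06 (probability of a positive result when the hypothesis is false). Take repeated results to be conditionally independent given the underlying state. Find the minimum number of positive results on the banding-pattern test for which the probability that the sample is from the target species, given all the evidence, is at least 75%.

Prior odds = 0.0125/0.9875 = 1/79.
Likelihood ratio of a positive result = 0.77/0.06 = 77/6.
Target posterior odds = 0.75/0.25 = 3.
Require (77/6)ⁿ ≥ 3 ÷ (1/79) = 237.
(77/6)² = 5929/36 falls short of 237 but (77/6)³ = 456533/216 reaches it, so n = 3.

3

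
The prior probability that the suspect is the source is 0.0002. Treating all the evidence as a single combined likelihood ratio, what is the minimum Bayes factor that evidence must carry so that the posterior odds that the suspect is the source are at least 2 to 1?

9998

Prior odds = 0.0002/0.9998 = 1/4999.
Target odds = 2.
Required Bayes factor = 2 ÷ (1/4999) = 9998.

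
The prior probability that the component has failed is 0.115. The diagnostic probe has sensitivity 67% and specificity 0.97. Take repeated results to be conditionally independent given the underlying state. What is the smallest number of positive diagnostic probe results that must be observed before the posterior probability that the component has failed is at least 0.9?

2

Prior odds: 0.115 ÷ 0.885 = 23/177.
False-positive rate = 1 − 0.97 = 0.03; likelihood ratio of a positive = 0.67/0.03 = 67/3.
Target odds: 0.9 ÷ 0.1 = 9.
Need (23/177) × (67/3)ⁿ ≥ 9, i.e. (67/3)ⁿ ≥ 1593/23.
(67/3)¹ = 67/3 falls short of 1593/23 but (67/3)² = 4489/9 reaches it, so n = 2.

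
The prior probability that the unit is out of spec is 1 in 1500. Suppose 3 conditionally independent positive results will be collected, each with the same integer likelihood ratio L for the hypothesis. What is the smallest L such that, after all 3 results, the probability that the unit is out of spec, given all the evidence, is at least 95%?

31

Prior odds = (1/1500)/(1499/1500) = 1/1499.
Target odds = 0.95/0.05 = 19.
Need L³ ≥ 19 ÷ (1/1499) = 28481.
30³ = 27000 < 28481 ≤ 29791 = 31³, so L = 31.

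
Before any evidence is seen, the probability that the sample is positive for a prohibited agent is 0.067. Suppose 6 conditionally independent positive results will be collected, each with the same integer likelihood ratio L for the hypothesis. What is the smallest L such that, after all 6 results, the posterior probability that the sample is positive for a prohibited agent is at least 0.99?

4

Prior odds = 0.067/0.933 = 67/933.
Target odds = 0.99/0.01 = 99.
Need L⁶ ≥ 99 ÷ (67/933) = 92367/67.
3⁶ = 729 < 92367/67 ≤ 4096 = 4⁶, so L = 4.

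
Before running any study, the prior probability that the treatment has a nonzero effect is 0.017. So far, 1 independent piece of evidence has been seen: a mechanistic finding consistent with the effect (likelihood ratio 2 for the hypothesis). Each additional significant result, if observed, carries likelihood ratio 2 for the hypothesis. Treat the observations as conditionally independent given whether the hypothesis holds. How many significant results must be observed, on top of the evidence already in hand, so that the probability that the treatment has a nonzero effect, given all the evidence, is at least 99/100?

12

Prior odds = 0.017/0.983 = 17/983.
Bayes factor of the evidence already in hand = 2.
Odds after that evidence = (17/983) × 2 = 34/983.
Target odds = 0.99/0.01 = 99.
Need 2ⁿ ≥ 99 ÷ (34/983) = 97317/34.
2¹¹ = 2048 falls short of 97317/34 but 2¹² = 4096 reaches it, so n = 12.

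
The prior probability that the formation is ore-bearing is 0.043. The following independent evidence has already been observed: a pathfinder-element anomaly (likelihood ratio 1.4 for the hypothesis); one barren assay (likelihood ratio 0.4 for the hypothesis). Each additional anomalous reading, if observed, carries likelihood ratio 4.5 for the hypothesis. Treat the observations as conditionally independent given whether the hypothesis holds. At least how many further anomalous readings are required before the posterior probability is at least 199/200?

Prior odds = 0.043/0.957 = 43/957.
Combined Bayes factor of the evidence already in hand = 1.4 × 0.4 = 0.56.
Odds after that evidence = (43/957) × 0.56 = 602/23925.
Target odds = 0.995/0.005 = 199.
Need 4.5ⁿ ≥ 199 ÷ (602/23925) = 4761075/602.
4.5⁵ = 1845.28125 falls short of 4761075/602 but 4.5⁶ = 8303.765625 reaches it, so n = 6.

6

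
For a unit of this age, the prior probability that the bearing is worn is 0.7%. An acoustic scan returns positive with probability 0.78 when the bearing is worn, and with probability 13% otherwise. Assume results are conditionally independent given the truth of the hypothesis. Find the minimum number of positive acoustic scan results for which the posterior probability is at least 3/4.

4

Prior odds = 0.007/0.993 = 7/993.
Likelihood ratio of a positive result = 0.78/0.13 = 6.
Target posterior odds = 0.75/0.25 = 3.
Need (7/993) × 6ⁿ ≥ 3, i.e. 6ⁿ ≥ 2979/7.
6³ = 216 falls short of 2979/7 but 6⁴ = 1296 reaches it, so n = 4.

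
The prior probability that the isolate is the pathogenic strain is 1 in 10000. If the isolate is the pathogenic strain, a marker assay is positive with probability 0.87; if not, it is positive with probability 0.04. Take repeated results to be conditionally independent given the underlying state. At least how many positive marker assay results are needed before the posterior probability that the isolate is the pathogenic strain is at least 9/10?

Prior odds = 0.0001/0.9999 = 1/9999.
Likelihood ratio of a positive = 0.87/0.04 = 21.75.
Target posterior odds = 0.9/0.1 = 9.
Require 21.75ⁿ ≥ 9 ÷ (1/9999) = 89991.
21.75³ = 658503/64 falls short of 89991 but 21.75⁴ = 57289761/256 reaches it, so n = 4.

4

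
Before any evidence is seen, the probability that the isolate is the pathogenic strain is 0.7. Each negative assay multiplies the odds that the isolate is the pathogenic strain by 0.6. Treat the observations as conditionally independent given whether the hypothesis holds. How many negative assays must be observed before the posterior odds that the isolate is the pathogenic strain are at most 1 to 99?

11

Prior odds: 0.7 ÷ 0.3 = 7/3.
Likelihood ratio per negative assay = 0.6.
Target odds = 1/99.
Require 0.6ⁿ ≤ 1/99 ÷ (7/3) = 1/231.
0.6¹⁰ = 59049/9765625 is still above 1/231 but 0.6¹¹ = 177147/48828125 is at or below it, so n = 11.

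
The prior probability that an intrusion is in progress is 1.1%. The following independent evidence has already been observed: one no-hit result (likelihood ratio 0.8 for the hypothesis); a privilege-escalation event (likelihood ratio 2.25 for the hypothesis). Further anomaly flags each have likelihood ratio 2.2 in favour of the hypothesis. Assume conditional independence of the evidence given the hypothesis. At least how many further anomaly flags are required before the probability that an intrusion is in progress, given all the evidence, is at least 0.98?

10

Prior odds = 0.011/0.989 = 11/989.
Combined Bayes factor of the evidence already in hand = 0.8 × 2.25 = 1.8.
Odds after that evidence = (11/989) × 1.8 = 99/4945.
Target odds = 0.98/0.02 = 49.
Need 2.2ⁿ ≥ 49 ÷ (99/4945) = 242305/99.
2.2⁹ ≈1207.27 falls short of 242305/99 but 2.2¹⁰ ≈2655.99 reaches it, so n = 10.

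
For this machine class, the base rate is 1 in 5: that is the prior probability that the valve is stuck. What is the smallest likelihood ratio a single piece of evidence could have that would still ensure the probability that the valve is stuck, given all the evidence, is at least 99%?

Prior odds = 0.2/0.8 = 0.25.
Target odds = 0.99/0.01 = 99.
Required Bayes factor = 99 ÷ 0.25 = 396.

396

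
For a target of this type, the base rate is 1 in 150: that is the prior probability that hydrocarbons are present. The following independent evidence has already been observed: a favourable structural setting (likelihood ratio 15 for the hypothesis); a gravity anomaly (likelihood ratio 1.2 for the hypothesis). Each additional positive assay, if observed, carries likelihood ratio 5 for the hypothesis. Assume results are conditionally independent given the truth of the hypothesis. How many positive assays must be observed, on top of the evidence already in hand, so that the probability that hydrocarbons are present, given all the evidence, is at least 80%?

Prior odds = (1/150)/(149/150) = 1/149.
Combined Bayes factor of the evidence already in hand = 15 × 1.2 = 18.
Odds after that evidence = (1/149) × 18 = 18/149.
Target odds = 0.8/0.2 = 4.
Need 5ⁿ ≥ 4 ÷ (18/149) = 298/9.
5² = 25 falls short of 298/9 but 5³ = 125 reaches it, so n = 3.

3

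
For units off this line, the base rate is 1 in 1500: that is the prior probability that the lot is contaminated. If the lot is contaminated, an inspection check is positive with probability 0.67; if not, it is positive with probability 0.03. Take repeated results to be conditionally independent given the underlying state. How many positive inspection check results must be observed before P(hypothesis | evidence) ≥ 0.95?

4

Prior odds: (1/1500) ÷ (1499/1500) = 1/1499.
Likelihood ratio of a positive = 0.67/0.03 = 67/3.
Target posterior odds = 0.95/0.05 = 19.
Need (1/1499) × (67/3)ⁿ ≥ 19, i.e. (67/3)ⁿ ≥ 28481.
(67/3)³ = 300763/27 falls short of 28481 but (67/3)⁴ = 20151121/81 reaches it, so n = 4.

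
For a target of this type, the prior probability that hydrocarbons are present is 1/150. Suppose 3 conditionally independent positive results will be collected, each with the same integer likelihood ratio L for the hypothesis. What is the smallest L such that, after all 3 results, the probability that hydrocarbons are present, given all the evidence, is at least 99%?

Prior odds = (1/150)/(149/150) = 1/149.
Target odds = 0.99/0.01 = 99.
Need L³ ≥ 99 ÷ (1/149) = 14751.
24³ = 13824 < 14751 ≤ 15625 = 25³, so L = 25.

25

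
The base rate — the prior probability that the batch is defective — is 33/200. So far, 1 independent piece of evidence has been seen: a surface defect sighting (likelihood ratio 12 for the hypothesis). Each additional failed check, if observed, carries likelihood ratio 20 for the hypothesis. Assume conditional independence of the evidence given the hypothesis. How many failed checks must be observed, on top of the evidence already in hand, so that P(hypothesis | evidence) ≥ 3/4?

1

Prior odds = 0.165/0.835 = 33/167.
Bayes factor of the evidence already in hand = 12.
Odds after that evidence = (33/167) × 12 = 396/167.
Target odds = 0.75/0.25 = 3.
Need 20ⁿ ≥ 3 ÷ (396/167) = 167/132.
20¹ = 20, which meets the required 167/132; so n = 1.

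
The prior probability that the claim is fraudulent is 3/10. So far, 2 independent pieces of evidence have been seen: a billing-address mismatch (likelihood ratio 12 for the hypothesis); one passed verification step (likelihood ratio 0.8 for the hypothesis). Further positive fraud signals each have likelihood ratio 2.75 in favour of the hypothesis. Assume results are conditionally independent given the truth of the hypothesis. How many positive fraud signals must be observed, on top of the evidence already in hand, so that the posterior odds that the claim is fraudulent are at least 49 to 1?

3

Prior odds = 0.3/0.7 = 3/7.
Combined Bayes factor of the evidence already in hand = 12 × 0.8 = 9.6.
Odds after that evidence = (3/7) × 9.6 = 144/35.
Target odds = 49.
Need 2.75ⁿ ≥ 49 ÷ (144/35) = 1715/144.
2.75² = 7.5625 falls short of 1715/144 but 2.75³ = 20.796875 reaches it, so n = 3.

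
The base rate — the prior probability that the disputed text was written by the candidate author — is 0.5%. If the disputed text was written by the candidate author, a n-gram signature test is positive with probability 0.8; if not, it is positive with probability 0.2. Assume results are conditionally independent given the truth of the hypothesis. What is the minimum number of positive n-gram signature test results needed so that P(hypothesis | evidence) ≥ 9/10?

6

Prior odds = 0.005/0.995 = 1/199.
Likelihood ratio of a positive = 0.8/0.2 = 4.
Target posterior odds = 0.9/0.1 = 9.
Require 4ⁿ ≥ 9 ÷ (1/199) = 1791.
4⁵ = 1024 falls short of 1791 but 4⁶ = 4096 reaches it, so n = 6.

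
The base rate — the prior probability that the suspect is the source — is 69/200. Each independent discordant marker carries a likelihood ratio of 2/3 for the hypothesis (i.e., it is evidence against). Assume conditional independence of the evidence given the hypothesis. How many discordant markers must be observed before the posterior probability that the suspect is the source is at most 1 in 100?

Prior odds: 0.345 ÷ 0.655 = 69/131.
Likelihood ratio per discordant marker = 2/3.
Target posterior odds = 0.01/0.99 = 1/99.
Require (2/3)ⁿ ≤ 1/99 ÷ (69/131) = 131/6831.
(2/3)⁹ = 512/19683 is still above 131/6831 but (2/3)¹⁰ = 1024/59049 is at or below it, so n = 10.

10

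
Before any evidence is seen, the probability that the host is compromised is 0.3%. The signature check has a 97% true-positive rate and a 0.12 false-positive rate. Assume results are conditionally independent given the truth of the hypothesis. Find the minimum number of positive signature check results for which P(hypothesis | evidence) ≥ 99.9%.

7

Prior odds = 0.003/0.997 = 3/997.
Likelihood ratio of a positive result = 0.97/0.12 = 97/12.
Target odds: 0.999 ÷ 0.001 = 999.
Require (97/12)ⁿ ≥ 999 ÷ (3/997) = 332001.
(97/12)⁶ ≈278961 falls short of 332001 but (97/12)⁷ ≈2.25493e+06 reaches it, so n = 7.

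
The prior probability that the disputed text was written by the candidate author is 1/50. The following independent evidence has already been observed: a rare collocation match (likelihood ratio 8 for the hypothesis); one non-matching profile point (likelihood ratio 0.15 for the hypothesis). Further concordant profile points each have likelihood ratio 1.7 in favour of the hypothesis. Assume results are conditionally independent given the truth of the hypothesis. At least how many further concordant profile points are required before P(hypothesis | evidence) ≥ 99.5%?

Prior odds = 0.02/0.98 = 1/49.
Combined Bayes factor of the evidence already in hand = 8 × 0.15 = 1.2.
Odds after that evidence = (1/49) × 1.2 = 6/245.
Target odds = 0.995/0.005 = 199.
Need 1.7ⁿ ≥ 199 ÷ (6/245) = 48755/6.
1.7¹⁶ ≈4866.12 falls short of 48755/6 but 1.7¹⁷ ≈8272.4 reaches it, so n = 17.

17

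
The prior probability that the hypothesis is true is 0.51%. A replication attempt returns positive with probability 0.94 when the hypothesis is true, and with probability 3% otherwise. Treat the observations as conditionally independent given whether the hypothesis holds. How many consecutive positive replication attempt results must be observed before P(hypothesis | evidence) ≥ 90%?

Prior odds = 0.0051/0.9949 = 51/9949.
Likelihood ratio of a positive result = 0.94/0.03 = 94/3.
Target posterior odds = 0.9/0.1 = 9.
Need (51/9949) × (94/3)ⁿ ≥ 9, i.e. (94/3)ⁿ ≥ 29847/17.
(94/3)² = 8836/9 falls short of 29847/17 but (94/3)³ = 830584/27 reaches it, so n = 3.

3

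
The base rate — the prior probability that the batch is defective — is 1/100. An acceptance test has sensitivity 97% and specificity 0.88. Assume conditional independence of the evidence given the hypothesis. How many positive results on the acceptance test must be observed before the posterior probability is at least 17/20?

4

Prior odds = 0.01/0.99 = 1/99.
False-positive rate = 1 − 0.88 = 0.12; likelihood ratio of a positive = 0.97/0.12 = 97/12.
Target posterior odds = 0.85/0.15 = 17/3.
Need (1/99) × (97/12)ⁿ ≥ 17/3, i.e. (97/12)ⁿ ≥ 561.
(97/12)³ = 912673/1728 falls short of 561 but (97/12)⁴ = 88529281/20736 reaches it, so n = 4.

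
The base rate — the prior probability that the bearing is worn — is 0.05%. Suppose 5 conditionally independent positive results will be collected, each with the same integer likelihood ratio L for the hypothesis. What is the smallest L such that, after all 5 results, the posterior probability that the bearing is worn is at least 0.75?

6

Prior odds = 0.0005/0.9995 = 1/1999.
Target odds = 0.75/0.25 = 3.
Need L⁵ ≥ 3 ÷ (1/1999) = 5997.
5⁵ = 3125 < 5997 ≤ 7776 = 6⁵, so L = 6.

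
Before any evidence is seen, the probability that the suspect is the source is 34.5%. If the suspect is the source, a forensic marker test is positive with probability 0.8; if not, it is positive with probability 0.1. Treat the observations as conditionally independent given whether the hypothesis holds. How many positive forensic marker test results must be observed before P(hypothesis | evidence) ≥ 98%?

3

Prior odds: 0.345 ÷ 0.655 = 69/131.
Likelihood ratio of a positive = 0.8/0.1 = 8.
Target posterior odds = 0.98/0.02 = 49.
Require 8ⁿ ≥ 49 ÷ (69/131) = 6419/69.
8² = 64 falls short of 6419/69 but 8³ = 512 reaches it, so n = 3.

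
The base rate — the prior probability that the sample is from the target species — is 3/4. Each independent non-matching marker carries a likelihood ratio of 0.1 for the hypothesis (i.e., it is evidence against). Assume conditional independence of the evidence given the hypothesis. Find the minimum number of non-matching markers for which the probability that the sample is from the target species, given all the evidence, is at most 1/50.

3

Prior odds = 0.75/0.25 = 3.
Likelihood ratio per non-matching marker = 0.1.
Target odds: 0.02 ÷ 0.98 = 1/49.
Need 3 × 0.1ⁿ ≤ 1/49, i.e. 0.1ⁿ ≤ 1/147.
0.1² = 0.01 is still above 1/147 but 0.1³ = 0.001 is at or below it, so n = 3.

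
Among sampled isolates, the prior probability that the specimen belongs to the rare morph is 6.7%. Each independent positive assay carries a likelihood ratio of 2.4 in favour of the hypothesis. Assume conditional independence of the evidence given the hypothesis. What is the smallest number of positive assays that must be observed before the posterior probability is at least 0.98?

8

Prior odds: 0.067 ÷ 0.933 = 67/933.
Likelihood ratio per positive assay = 2.4.
Target posterior odds = 0.98/0.02 = 49.
Need (67/933) × 2.4ⁿ ≥ 49, i.e. 2.4ⁿ ≥ 45717/67.
2.4⁷ = 35831808/78125 falls short of 45717/67 but 2.4⁸ = 429981696/390625 reaches it, so n = 8.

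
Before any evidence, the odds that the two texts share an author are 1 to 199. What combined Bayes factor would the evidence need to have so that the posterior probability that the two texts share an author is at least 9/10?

Prior odds = 1/199.
Target odds = 0.9/0.1 = 9.
Required Bayes factor = 9 ÷ (1/199) = 1791.

1791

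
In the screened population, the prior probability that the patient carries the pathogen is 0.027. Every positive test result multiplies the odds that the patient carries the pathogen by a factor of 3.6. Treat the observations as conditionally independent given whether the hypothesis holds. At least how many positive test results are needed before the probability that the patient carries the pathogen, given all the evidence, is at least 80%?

4

Prior odds = 0.027/0.973 = 27/973.
Likelihood ratio per positive test result = 3.6.
Target posterior odds = 0.8/0.2 = 4.
Need (27/973) × 3.6ⁿ ≥ 4, i.e. 3.6ⁿ ≥ 3892/27.
3.6³ = 46.656 falls short of 3892/27 but 3.6⁴ = 167.9616 reaches it, so n = 4.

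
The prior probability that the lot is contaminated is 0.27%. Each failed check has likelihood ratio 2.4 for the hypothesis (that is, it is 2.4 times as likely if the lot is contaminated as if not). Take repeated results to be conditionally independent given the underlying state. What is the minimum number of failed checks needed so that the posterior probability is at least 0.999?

Prior odds: 0.0027 ÷ 0.9973 = 27/9973.
Likelihood ratio per failed check = 2.4.
Target odds: 0.999 ÷ 0.001 = 999.
Need (27/9973) × 2.4ⁿ ≥ 999, i.e. 2.4ⁿ ≥ 369001.
2.4¹⁴ ≈210357 falls short of 369001 but 2.4¹⁵ ≈504857 reaches it, so n = 15.

15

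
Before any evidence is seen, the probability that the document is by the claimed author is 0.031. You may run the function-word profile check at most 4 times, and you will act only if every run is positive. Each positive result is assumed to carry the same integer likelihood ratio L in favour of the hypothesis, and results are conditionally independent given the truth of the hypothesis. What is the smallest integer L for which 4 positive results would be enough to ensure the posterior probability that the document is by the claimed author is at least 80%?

4

Prior odds = 0.031/0.969 = 31/969.
Target odds = 0.8/0.2 = 4.
Need L⁴ ≥ 4 ÷ (31/969) = 3876/31.
3⁴ = 81 < 3876/31 ≤ 256 = 4⁴, so L = 4.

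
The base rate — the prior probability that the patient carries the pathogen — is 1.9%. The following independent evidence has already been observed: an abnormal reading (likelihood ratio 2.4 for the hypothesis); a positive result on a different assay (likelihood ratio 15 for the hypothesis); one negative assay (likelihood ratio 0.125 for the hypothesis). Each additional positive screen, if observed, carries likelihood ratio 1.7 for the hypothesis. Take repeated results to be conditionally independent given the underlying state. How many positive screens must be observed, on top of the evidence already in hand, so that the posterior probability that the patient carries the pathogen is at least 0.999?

18

Prior odds = 0.019/0.981 = 19/981.
Combined Bayes factor of the evidence already in hand = 2.4 × 15 × 0.125 = 4.5.
Odds after that evidence = (19/981) × 4.5 = 19/218.
Target odds = 0.999/0.001 = 999.
Need 1.7ⁿ ≥ 999 ÷ (19/218) = 217782/19.
1.7¹⁷ ≈8272.4 falls short of 217782/19 but 1.7¹⁸ ≈14063.1 reaches it, so n = 18.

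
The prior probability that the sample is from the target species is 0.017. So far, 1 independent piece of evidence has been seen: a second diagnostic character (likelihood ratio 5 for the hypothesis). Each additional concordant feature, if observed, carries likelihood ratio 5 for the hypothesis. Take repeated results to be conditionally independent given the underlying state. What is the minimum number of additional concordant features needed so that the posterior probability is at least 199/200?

5

Prior odds = 0.017/0.983 = 17/983.
Bayes factor of the evidence already in hand = 5.
Odds after that evidence = (17/983) × 5 = 85/983.
Target odds = 0.995/0.005 = 199.
Need 5ⁿ ≥ 199 ÷ (85/983) = 195617/85.
5⁴ = 625 falls short of 195617/85 but 5⁵ = 3125 reaches it, so n = 5.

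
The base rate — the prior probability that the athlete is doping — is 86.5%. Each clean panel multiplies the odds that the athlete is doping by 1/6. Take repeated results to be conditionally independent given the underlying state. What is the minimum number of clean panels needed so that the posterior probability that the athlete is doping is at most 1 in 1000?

5

Prior odds: 0.865 ÷ 0.135 = 173/27.
Likelihood ratio per clean panel = 1/6.
Target odds: 0.001 ÷ 0.999 = 1/999.
Need (173/27) × (1/6)ⁿ ≤ 1/999, i.e. (1/6)ⁿ ≤ 1/6401.
(1/6)⁴ = 1/1296 is still above 1/6401 but (1/6)⁵ = 1/7776 is at or below it, so n = 5.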